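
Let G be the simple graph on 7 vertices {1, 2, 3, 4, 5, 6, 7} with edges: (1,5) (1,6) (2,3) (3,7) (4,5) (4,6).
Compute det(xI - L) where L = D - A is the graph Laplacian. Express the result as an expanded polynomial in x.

x^7 - 12x^6 + 55x^5 - 120x^4 + 124x^3 - 48x^2

With the vertex order [1, 2, 3, 4, 5, 6, 7], the degrees are [2, 1, 2, 2, 2, 2, 1], giving D = diag(2, 1, 2, 2, 2, 2, 1) and L = D - A. The eigenvalues of L are [0, 0, 1, 2, 2, 3, 4]; the characteristic polynomial is the product of (x - lambda_i), which multiplies out to x^7 - 12x^6 + 55x^5 - 120x^4 + 124x^3 - 48x^2. The coefficient of x^6 equals -trace(L) = -12, matching the sum of degrees.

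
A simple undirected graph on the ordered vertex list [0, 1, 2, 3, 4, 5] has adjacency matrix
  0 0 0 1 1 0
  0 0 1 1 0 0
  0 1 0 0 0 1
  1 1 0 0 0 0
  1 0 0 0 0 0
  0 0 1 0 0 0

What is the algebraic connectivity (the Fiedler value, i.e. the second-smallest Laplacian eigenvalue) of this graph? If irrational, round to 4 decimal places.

Each diagonal entry of L is the vertex degree and each off-diagonal entry is -1 where an edge is present, 0 otherwise; in the order [0, 1, 2, 3, 4, 5] the diagonal is [2, 2, 2, 2, 1, 1]. The smallest Laplacian eigenvalue is always 0. The next one, lambda_2 = 0.2679, measures how hard the graph is to disconnect: larger values mean better connectivity. The largest eigenvalue, 3.7321, is at most the vertex count 6.

0.2679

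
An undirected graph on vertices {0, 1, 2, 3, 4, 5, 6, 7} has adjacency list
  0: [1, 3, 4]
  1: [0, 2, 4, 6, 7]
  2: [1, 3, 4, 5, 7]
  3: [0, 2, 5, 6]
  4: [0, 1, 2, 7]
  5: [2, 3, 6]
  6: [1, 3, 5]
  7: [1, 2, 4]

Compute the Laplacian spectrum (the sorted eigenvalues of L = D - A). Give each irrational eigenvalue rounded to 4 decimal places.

[0, 1.6306, 2.6775, 3.5496, 4.5863, 5, 5.6816, 6.8744]

Reading degrees in the order [0, 1, 2, 3, 4, 5, 6, 7] gives [3, 5, 5, 4, 4, 3, 3, 3]; set D = diag(3, 5, 5, 4, 4, 3, 3, 3) and form L = D - A. L is symmetric positive semidefinite, so every eigenvalue is real and nonnegative. The single zero eigenvalue shows the graph is connected.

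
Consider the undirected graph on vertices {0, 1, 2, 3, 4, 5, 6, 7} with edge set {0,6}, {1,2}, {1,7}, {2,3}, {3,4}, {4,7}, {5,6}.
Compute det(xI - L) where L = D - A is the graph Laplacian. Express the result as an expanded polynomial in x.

x^8 - 14x^7 + 78x^6 - 220x^5 + 330x^4 - 250x^3 + 75x^2

Reading degrees in the order [0, 1, 2, 3, 4, 5, 6, 7] gives [1, 2, 2, 2, 2, 1, 2, 2]; set D = diag(1, 2, 2, 2, 2, 1, 2, 2) and form L = D - A. L has integer entries, so p(x) = det(xI - L) has integer coefficients. Expanding the determinant yields x^8 - 14x^7 + 78x^6 - 220x^5 + 330x^4 - 250x^3 + 75x^2. The constant term is 0 because L is singular (the all-ones vector lies in its kernel). The largest eigenvalue, 3.6180, is at most the vertex count 8.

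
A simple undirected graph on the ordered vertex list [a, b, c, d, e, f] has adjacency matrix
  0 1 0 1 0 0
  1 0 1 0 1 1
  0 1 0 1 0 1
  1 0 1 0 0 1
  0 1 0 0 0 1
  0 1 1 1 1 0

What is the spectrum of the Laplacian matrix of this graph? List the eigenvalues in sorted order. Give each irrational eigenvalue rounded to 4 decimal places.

[0, 1.6072, 2.3023, 3.6405, 4.8631, 5.5869]

Reading degrees in the order [a, b, c, d, e, f] gives [2, 4, 3, 3, 2, 4]; set D = diag(2, 4, 3, 3, 2, 4) and form L = D - A. Since every row of L sums to 0, the all-ones vector is in the kernel and 0 is an eigenvalue. The single zero eigenvalue shows the graph is connected.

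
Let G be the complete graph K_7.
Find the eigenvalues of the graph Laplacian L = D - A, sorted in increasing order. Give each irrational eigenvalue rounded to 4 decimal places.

The graph has 7 vertices and degree multiset [6, 6, 6, 6, 6, 6, 6]; D is the diagonal matrix of degrees and L = D - A. Since every row of L sums to 0, the all-ones vector is in the kernel and 0 is an eigenvalue. The single zero eigenvalue shows the graph is connected.

[0, 7, 7, 7, 7, 7, 7]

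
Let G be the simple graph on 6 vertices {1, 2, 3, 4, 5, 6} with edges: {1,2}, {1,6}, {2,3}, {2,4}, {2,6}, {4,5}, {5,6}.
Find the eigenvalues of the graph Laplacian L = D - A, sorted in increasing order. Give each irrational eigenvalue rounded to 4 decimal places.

Each diagonal entry of L is the vertex degree and each off-diagonal entry is -1 where an edge is present, 0 otherwise; in the order [1, 2, 3, 4, 5, 6] the diagonal is [2, 4, 1, 2, 2, 3]. The multiplicity of 0 as a Laplacian eigenvalue equals the number of connected components. There is one zero in the spectrum, matching the 1 component. The largest eigenvalue, 5.2688, is at most the vertex count 6.

[0, 0.8817, 1.4506, 2.5341, 3.8647, 5.2688]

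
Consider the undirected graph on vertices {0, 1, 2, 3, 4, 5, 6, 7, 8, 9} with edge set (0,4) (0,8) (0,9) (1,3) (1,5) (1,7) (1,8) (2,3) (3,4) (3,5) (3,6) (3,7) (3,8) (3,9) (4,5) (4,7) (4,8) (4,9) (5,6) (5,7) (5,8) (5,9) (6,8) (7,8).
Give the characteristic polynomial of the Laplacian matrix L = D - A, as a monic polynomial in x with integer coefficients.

x^10 - 48x^9 + 991x^8 - 11504x^7 + 82352x^6 - 374782x^5 + 1076144x^4 - 1860422x^3 + 1729162x^2 - 639680x

Each diagonal entry of L is the vertex degree and each off-diagonal entry is -1 where an edge is present, 0 otherwise; in the order [0, 1, 2, 3, 4, 5, 6, 7, 8, 9] the diagonal is [3, 4, 1, 8, 6, 7, 3, 5, 7, 4]. L has integer entries, so p(x) = det(xI - L) has integer coefficients. Expanding the determinant yields x^10 - 48x^9 + 991x^8 - 11504x^7 + 82352x^6 - 374782x^5 + 1076144x^4 - 1860422x^3 + 1729162x^2 - 639680x. The constant term is 0 because L is singular (the all-ones vector lies in its kernel). By the matrix-tree theorem the graph has (1/10) * product of the nonzero eigenvalues = 63968 spanning trees.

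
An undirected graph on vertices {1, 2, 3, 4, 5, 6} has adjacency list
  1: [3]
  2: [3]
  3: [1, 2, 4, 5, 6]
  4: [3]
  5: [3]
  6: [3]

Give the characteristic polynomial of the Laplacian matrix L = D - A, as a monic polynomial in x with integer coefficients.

With the vertex order [1, 2, 3, 4, 5, 6], the degrees are [1, 1, 5, 1, 1, 1], giving D = diag(1, 1, 5, 1, 1, 1) and L = D - A. Computing det(xI - L) by cofactor expansion (or equivalently via sum-over-permutations) gives x^6 - 10x^5 + 30x^4 - 40x^3 + 25x^2 - 6x. The coefficient of x^5 equals -trace(L) = -10, matching the sum of degrees. The largest eigenvalue, 6, is at most the vertex count 6. By the matrix-tree theorem the graph has (1/6) * product of the nonzero eigenvalues = 1 spanning tree.

x^6 - 10x^5 + 30x^4 - 40x^3 + 25x^2 - 6x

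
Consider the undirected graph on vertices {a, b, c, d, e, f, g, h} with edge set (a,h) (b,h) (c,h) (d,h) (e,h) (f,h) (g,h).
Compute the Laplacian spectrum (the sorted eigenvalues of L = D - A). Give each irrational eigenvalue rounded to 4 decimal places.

[0, 1, 1, 1, 1, 1, 1, 8]

Reading degrees in the order [a, b, c, d, e, f, g, h] gives [1, 1, 1, 1, 1, 1, 1, 7]; set D = diag(1, 1, 1, 1, 1, 1, 1, 7) and form L = D - A. L is symmetric positive semidefinite, so every eigenvalue is real and nonnegative. The single zero eigenvalue shows the graph is connected. The eigenvalues sum to 14, which equals trace(L) = 2|E|.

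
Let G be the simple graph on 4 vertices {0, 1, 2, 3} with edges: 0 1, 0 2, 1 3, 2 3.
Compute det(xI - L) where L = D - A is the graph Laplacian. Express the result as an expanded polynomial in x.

x^4 - 8x^3 + 20x^2 - 16x

With the vertex order [0, 1, 2, 3], the degrees are [2, 2, 2, 2], giving D = diag(2, 2, 2, 2) and L = D - A. The eigenvalues of L are [0, 2, 2, 4]; the characteristic polynomial is the product of (x - lambda_i), which multiplies out to x^4 - 8x^3 + 20x^2 - 16x. The coefficient of x^3 equals -trace(L) = -8, matching the sum of degrees. There is one zero in the spectrum, matching the 1 component.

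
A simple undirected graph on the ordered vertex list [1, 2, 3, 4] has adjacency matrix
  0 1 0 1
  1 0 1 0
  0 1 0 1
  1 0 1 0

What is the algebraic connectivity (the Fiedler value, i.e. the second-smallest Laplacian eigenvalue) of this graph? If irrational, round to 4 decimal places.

With the vertex order [1, 2, 3, 4], the degrees are [2, 2, 2, 2], giving D = diag(2, 2, 2, 2) and L = D - A. The sorted Laplacian eigenvalues are [0, 2, 2, 4]; the algebraic connectivity is the second entry, 2. The largest eigenvalue, 4, is at most the vertex count 4.

2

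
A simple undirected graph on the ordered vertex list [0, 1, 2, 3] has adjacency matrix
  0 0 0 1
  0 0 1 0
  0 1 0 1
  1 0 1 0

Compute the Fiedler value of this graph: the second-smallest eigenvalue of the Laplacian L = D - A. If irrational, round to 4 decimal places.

Reading degrees in the order [0, 1, 2, 3] gives [1, 1, 2, 2]; set D = diag(1, 1, 2, 2) and form L = D - A. Computing the eigenvalues of L and sorting gives [0, 0.5858, 2, 3.4142]. The Fiedler value lambda_2 = 0.5858 is strictly positive, so the graph is connected. The eigenvalues sum to 6, which equals trace(L) = 2|E|. There is one zero in the spectrum, matching the 1 component.

0.5858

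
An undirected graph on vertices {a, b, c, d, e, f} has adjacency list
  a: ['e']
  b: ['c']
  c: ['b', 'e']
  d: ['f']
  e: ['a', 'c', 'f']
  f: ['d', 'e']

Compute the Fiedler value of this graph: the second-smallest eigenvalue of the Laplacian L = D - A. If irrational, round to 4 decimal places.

0.3820

Each diagonal entry of L is the vertex degree and each off-diagonal entry is -1 where an edge is present, 0 otherwise; in the order [a, b, c, d, e, f] the diagonal is [1, 1, 2, 1, 3, 2]. Computing the eigenvalues of L and sorting gives [0, 0.3820, 0.6972, 2, 2.6180, 4.3028]. The Fiedler value lambda_2 = 0.3820 is strictly positive, so the graph is connected. The eigenvalues sum to 10, which equals trace(L) = 2|E|. By the matrix-tree theorem the graph has (1/6) * product of the nonzero eigenvalues = 1 spanning tree.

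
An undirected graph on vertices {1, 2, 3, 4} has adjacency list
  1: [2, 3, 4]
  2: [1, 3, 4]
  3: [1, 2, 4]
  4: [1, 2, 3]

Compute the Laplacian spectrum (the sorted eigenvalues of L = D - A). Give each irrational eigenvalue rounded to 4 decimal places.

Each diagonal entry of L is the vertex degree and each off-diagonal entry is -1 where an edge is present, 0 otherwise; in the order [1, 2, 3, 4] the diagonal is [3, 3, 3, 3]. L is symmetric positive semidefinite, so every eigenvalue is real and nonnegative. The eigenvalues sum to 12, which equals trace(L) = 2|E|.

[0, 4, 4, 4]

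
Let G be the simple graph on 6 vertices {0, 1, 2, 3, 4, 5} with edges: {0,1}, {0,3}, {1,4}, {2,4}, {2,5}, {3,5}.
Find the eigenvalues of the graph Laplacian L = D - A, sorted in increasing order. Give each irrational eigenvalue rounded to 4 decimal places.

[0, 1, 1, 3, 3, 4]

With the vertex order [0, 1, 2, 3, 4, 5], the degrees are [2, 2, 2, 2, 2, 2], giving D = diag(2, 2, 2, 2, 2, 2) and L = D - A. The multiplicity of 0 as a Laplacian eigenvalue equals the number of connected components. By the matrix-tree theorem the graph has (1/6) * product of the nonzero eigenvalues = 6 spanning trees.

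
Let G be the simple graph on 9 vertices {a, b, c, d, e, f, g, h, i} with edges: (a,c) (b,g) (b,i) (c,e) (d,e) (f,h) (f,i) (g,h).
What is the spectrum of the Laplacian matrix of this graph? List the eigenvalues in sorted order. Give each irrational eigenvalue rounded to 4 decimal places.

[0, 0, 0.5858, 1.3820, 1.3820, 2, 3.4142, 3.6180, 3.6180]

Reading degrees in the order [a, b, c, d, e, f, g, h, i] gives [1, 2, 2, 1, 2, 2, 2, 2, 2]; set D = diag(1, 2, 2, 1, 2, 2, 2, 2, 2) and form L = D - A. The multiplicity of 0 as a Laplacian eigenvalue equals the number of connected components. The 2 zero eigenvalues correspond to the 2 connected components. The largest eigenvalue, 3.6180, is at most the vertex count 9.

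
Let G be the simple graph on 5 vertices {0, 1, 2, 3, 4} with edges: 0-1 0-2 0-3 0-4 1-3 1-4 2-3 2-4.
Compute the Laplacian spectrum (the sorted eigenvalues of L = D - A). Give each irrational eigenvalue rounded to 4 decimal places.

[0, 3, 3, 5, 5]

Each diagonal entry of L is the vertex degree and each off-diagonal entry is -1 where an edge is present, 0 otherwise; in the order [0, 1, 2, 3, 4] the diagonal is [4, 3, 3, 3, 3]. Diagonalising L (or applying a numerical eigensolver to the 5x5 matrix) gives the spectrum above. The single zero eigenvalue shows the graph is connected. The eigenvalues sum to 16, which equals trace(L) = 2|E|.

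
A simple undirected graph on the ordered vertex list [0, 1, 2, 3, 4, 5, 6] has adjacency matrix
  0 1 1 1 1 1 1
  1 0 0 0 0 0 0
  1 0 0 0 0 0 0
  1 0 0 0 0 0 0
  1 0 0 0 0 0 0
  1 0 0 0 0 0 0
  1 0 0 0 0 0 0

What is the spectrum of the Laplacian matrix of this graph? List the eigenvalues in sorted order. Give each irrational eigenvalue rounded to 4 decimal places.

With the vertex order [0, 1, 2, 3, 4, 5, 6], the degrees are [6, 1, 1, 1, 1, 1, 1], giving D = diag(6, 1, 1, 1, 1, 1, 1) and L = D - A. Diagonalising L (or applying a numerical eigensolver to the 7x7 matrix) gives the spectrum above. The single zero eigenvalue shows the graph is connected. There is one zero in the spectrum, matching the 1 component.

[0, 1, 1, 1, 1, 1, 7]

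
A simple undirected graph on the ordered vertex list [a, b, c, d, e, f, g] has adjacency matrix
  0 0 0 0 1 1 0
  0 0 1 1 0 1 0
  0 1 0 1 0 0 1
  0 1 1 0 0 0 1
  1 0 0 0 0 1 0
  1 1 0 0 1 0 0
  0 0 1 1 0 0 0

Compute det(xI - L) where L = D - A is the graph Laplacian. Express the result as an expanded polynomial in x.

With the vertex order [a, b, c, d, e, f, g], the degrees are [2, 3, 3, 3, 2, 3, 2], giving D = diag(2, 3, 3, 3, 2, 3, 2) and L = D - A. Computing det(xI - L) by cofactor expansion (or equivalently via sum-over-permutations) gives x^7 - 18x^6 + 129x^5 - 464x^4 + 858x^3 - 722x^2 + 168x. The coefficient of x^6 equals -trace(L) = -18, matching the sum of degrees. The eigenvalues sum to 18, which equals trace(L) = 2|E|.

x^7 - 18x^6 + 129x^5 - 464x^4 + 858x^3 - 722x^2 + 168x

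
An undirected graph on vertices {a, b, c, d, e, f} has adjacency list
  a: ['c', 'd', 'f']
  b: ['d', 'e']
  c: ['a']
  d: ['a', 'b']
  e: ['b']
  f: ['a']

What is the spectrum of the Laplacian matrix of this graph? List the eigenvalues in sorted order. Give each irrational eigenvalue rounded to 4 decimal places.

With the vertex order [a, b, c, d, e, f], the degrees are [3, 2, 1, 2, 1, 1], giving D = diag(3, 2, 1, 2, 1, 1) and L = D - A. Diagonalising L (or applying a numerical eigensolver to the 6x6 matrix) gives the spectrum above.

[0, 0.3249, 1, 1.4608, 3, 4.2143]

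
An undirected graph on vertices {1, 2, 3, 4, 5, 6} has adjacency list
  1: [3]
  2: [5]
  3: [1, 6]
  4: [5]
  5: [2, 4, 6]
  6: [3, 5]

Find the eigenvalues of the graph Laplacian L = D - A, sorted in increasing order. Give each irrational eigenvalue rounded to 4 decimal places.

[0, 0.3249, 1, 1.4608, 3, 4.2143]

Reading degrees in the order [1, 2, 3, 4, 5, 6] gives [1, 1, 2, 1, 3, 2]; set D = diag(1, 1, 2, 1, 3, 2) and form L = D - A. L is symmetric positive semidefinite, so every eigenvalue is real and nonnegative.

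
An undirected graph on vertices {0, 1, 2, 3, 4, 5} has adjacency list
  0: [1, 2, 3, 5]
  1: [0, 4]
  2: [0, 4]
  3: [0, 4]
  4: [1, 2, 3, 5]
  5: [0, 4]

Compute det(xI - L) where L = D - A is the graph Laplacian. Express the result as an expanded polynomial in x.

x^6 - 16x^5 + 96x^4 - 272x^3 + 368x^2 - 192x

Reading degrees in the order [0, 1, 2, 3, 4, 5] gives [4, 2, 2, 2, 4, 2]; set D = diag(4, 2, 2, 2, 4, 2) and form L = D - A. The eigenvalues of L are [0, 2, 2, 2, 4, 6]; the characteristic polynomial is the product of (x - lambda_i), which multiplies out to x^6 - 16x^5 + 96x^4 - 272x^3 + 368x^2 - 192x. Since p(0) = det(-L) = 0, x divides p(x). By the matrix-tree theorem the graph has (1/6) * product of the nonzero eigenvalues = 32 spanning trees.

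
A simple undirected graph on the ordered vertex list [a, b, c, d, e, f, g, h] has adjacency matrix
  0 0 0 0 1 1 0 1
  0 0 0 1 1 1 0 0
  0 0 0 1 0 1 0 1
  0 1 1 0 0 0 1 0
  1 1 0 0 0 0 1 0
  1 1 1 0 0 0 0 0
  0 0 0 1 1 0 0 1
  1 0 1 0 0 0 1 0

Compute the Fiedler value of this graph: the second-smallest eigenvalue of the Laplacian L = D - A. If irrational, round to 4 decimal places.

2

With the vertex order [a, b, c, d, e, f, g, h], the degrees are [3, 3, 3, 3, 3, 3, 3, 3], giving D = diag(3, 3, 3, 3, 3, 3, 3, 3) and L = D - A. The smallest Laplacian eigenvalue is always 0. The next one, lambda_2 = 2, measures how hard the graph is to disconnect: larger values mean better connectivity.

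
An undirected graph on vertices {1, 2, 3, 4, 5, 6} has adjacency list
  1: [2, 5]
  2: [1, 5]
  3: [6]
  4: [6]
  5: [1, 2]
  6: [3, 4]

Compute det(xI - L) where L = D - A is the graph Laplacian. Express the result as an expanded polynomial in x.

x^6 - 10x^5 + 36x^4 - 54x^3 + 27x^2

With the vertex order [1, 2, 3, 4, 5, 6], the degrees are [2, 2, 1, 1, 2, 2], giving D = diag(2, 2, 1, 1, 2, 2) and L = D - A. L has integer entries, so p(x) = det(xI - L) has integer coefficients. Expanding the determinant yields x^6 - 10x^5 + 36x^4 - 54x^3 + 27x^2. The coefficient of x^5 equals -trace(L) = -10, matching the sum of degrees.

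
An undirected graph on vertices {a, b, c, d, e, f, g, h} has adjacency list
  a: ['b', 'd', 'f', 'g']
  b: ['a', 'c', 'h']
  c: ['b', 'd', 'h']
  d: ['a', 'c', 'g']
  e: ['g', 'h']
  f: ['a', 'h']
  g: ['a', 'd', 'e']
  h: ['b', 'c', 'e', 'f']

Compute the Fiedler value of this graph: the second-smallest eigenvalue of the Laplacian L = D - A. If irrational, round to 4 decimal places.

Reading degrees in the order [a, b, c, d, e, f, g, h] gives [4, 3, 3, 3, 2, 2, 3, 4]; set D = diag(4, 3, 3, 3, 2, 2, 3, 4) and form L = D - A. The smallest Laplacian eigenvalue is always 0. The next one, lambda_2 = 1.5188, measures how hard the graph is to disconnect: larger values mean better connectivity. There is one zero in the spectrum, matching the 1 component.

1.5188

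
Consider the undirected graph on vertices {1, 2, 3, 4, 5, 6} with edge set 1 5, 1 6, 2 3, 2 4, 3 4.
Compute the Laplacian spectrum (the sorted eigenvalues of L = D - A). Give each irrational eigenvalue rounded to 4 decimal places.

[0, 0, 1, 3, 3, 3]

Reading degrees in the order [1, 2, 3, 4, 5, 6] gives [2, 2, 2, 2, 1, 1]; set D = diag(2, 2, 2, 2, 1, 1) and form L = D - A. The multiplicity of 0 as a Laplacian eigenvalue equals the number of connected components. The 2 zero eigenvalues correspond to the 2 connected components. The eigenvalues sum to 10, which equals trace(L) = 2|E|.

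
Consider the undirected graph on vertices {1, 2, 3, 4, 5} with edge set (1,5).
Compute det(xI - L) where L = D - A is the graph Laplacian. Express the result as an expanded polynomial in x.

With the vertex order [1, 2, 3, 4, 5], the degrees are [1, 0, 0, 0, 1], giving D = diag(1, 0, 0, 0, 1) and L = D - A. The eigenvalues of L are [0, 0, 0, 0, 2]; the characteristic polynomial is the product of (x - lambda_i), which multiplies out to x^5 - 2x^4. The coefficient of x^4 equals -trace(L) = -2, matching the sum of degrees. The eigenvalues sum to 2, which equals trace(L) = 2|E|.

x^5 - 2x^4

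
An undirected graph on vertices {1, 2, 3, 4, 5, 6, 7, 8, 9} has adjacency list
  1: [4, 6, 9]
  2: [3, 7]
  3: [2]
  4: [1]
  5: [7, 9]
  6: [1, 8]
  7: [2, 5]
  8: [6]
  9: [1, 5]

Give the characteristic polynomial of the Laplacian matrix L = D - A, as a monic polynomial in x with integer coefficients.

x^9 - 16x^8 + 104x^7 - 354x^6 + 678x^5 - 730x^4 + 417x^3 - 110x^2 + 9x

Each diagonal entry of L is the vertex degree and each off-diagonal entry is -1 where an edge is present, 0 otherwise; in the order [1, 2, 3, 4, 5, 6, 7, 8, 9] the diagonal is [3, 2, 1, 1, 2, 2, 2, 1, 2]. L has integer entries, so p(x) = det(xI - L) has integer coefficients. Expanding the determinant yields x^9 - 16x^8 + 104x^7 - 354x^6 + 678x^5 - 730x^4 + 417x^3 - 110x^2 + 9x. The coefficient of x^8 equals -trace(L) = -16, matching the sum of degrees. There is one zero in the spectrum, matching the 1 component.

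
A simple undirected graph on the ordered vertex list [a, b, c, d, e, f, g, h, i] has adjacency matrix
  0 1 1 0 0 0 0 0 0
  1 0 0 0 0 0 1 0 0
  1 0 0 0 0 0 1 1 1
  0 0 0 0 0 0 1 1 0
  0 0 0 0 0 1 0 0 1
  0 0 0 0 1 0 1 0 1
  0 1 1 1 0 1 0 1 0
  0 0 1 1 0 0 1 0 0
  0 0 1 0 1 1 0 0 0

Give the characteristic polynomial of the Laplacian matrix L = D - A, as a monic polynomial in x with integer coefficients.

Each diagonal entry of L is the vertex degree and each off-diagonal entry is -1 where an edge is present, 0 otherwise; in the order [a, b, c, d, e, f, g, h, i] the diagonal is [2, 2, 4, 2, 2, 3, 5, 3, 3]. L has integer entries, so p(x) = det(xI - L) has integer coefficients. Expanding the determinant yields x^9 - 26x^8 + 283x^7 - 1678x^6 + 5895x^5 - 12462x^4 + 15300x^3 - 9822x^2 + 2493x. Since p(0) = det(-L) = 0, x divides p(x).

x^9 - 26x^8 + 283x^7 - 1678x^6 + 5895x^5 - 12462x^4 + 15300x^3 - 9822x^2 + 2493x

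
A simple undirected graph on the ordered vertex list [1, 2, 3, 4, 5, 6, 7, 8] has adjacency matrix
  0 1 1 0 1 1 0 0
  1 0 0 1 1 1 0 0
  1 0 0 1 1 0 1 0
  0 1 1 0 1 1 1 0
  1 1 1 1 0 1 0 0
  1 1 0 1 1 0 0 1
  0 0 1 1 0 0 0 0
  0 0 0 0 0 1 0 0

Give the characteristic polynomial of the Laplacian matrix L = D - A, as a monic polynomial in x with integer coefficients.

x^8 - 30x^7 + 371x^6 - 2430x^5 + 8989x^4 - 18428x^3 + 18846x^2 - 7160x

Reading degrees in the order [1, 2, 3, 4, 5, 6, 7, 8] gives [4, 4, 4, 5, 5, 5, 2, 1]; set D = diag(4, 4, 4, 5, 5, 5, 2, 1) and form L = D - A. L has integer entries, so p(x) = det(xI - L) has integer coefficients. Expanding the determinant yields x^8 - 30x^7 + 371x^6 - 2430x^5 + 8989x^4 - 18428x^3 + 18846x^2 - 7160x. The constant term is 0 because L is singular (the all-ones vector lies in its kernel). The eigenvalues sum to 30, which equals trace(L) = 2|E|. The largest eigenvalue, 6.7588, is at most the vertex count 8.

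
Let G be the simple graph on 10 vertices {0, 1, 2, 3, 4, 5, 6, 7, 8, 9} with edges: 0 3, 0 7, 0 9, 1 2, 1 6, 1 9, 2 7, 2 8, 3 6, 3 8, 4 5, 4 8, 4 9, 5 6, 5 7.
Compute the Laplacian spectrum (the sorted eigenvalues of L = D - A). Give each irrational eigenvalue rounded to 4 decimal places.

[0, 2, 2, 2, 2, 2, 5, 5, 5, 5]

With the vertex order [0, 1, 2, 3, 4, 5, 6, 7, 8, 9], the degrees are [3, 3, 3, 3, 3, 3, 3, 3, 3, 3], giving D = diag(3, 3, 3, 3, 3, 3, 3, 3, 3, 3) and L = D - A. Diagonalising L (or applying a numerical eigensolver to the 10x10 matrix) gives the spectrum above. The single zero eigenvalue shows the graph is connected. The eigenvalues sum to 30, which equals trace(L) = 2|E|.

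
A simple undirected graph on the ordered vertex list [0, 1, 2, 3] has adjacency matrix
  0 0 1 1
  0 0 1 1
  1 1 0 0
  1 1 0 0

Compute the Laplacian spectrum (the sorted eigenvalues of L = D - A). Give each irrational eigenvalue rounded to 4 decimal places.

[0, 2, 2, 4]

Reading degrees in the order [0, 1, 2, 3] gives [2, 2, 2, 2]; set D = diag(2, 2, 2, 2) and form L = D - A. L is symmetric positive semidefinite, so every eigenvalue is real and nonnegative. There is one zero in the spectrum, matching the 1 component.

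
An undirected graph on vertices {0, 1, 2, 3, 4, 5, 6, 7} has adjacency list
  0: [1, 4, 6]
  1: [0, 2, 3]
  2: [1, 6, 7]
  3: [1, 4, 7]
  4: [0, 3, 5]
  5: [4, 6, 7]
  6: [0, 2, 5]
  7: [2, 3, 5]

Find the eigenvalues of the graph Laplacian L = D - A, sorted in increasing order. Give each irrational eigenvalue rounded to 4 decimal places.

[0, 2, 2, 2, 4, 4, 4, 6]

Each diagonal entry of L is the vertex degree and each off-diagonal entry is -1 where an edge is present, 0 otherwise; in the order [0, 1, 2, 3, 4, 5, 6, 7] the diagonal is [3, 3, 3, 3, 3, 3, 3, 3]. Since every row of L sums to 0, the all-ones vector is in the kernel and 0 is an eigenvalue. The single zero eigenvalue shows the graph is connected.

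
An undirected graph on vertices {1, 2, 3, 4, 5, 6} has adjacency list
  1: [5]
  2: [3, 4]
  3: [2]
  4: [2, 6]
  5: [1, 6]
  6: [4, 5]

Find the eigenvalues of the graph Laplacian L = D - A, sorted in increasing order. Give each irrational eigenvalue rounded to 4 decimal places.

Each diagonal entry of L is the vertex degree and each off-diagonal entry is -1 where an edge is present, 0 otherwise; in the order [1, 2, 3, 4, 5, 6] the diagonal is [1, 2, 1, 2, 2, 2]. The multiplicity of 0 as a Laplacian eigenvalue equals the number of connected components. The single zero eigenvalue shows the graph is connected.

[0, 0.2679, 1, 2, 3, 3.7321]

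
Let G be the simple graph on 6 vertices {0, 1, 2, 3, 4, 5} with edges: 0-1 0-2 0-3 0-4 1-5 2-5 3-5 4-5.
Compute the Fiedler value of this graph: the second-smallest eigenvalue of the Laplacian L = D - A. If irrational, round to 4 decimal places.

With the vertex order [0, 1, 2, 3, 4, 5], the degrees are [4, 2, 2, 2, 2, 4], giving D = diag(4, 2, 2, 2, 2, 4) and L = D - A. Computing the eigenvalues of L and sorting gives [0, 2, 2, 2, 4, 6]. The Fiedler value lambda_2 = 2 is strictly positive, so the graph is connected.

2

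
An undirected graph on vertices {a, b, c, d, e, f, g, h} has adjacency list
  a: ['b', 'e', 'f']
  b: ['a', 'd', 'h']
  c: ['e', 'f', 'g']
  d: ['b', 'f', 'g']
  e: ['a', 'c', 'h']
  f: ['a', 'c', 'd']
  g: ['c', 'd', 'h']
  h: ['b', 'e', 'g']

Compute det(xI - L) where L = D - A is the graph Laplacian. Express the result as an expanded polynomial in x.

x^8 - 24x^7 + 240x^6 - 1296x^5 + 4080x^4 - 7488x^3 + 7424x^2 - 3072x

Each diagonal entry of L is the vertex degree and each off-diagonal entry is -1 where an edge is present, 0 otherwise; in the order [a, b, c, d, e, f, g, h] the diagonal is [3, 3, 3, 3, 3, 3, 3, 3]. The eigenvalues of L are [0, 2, 2, 2, 4, 4, 4, 6]; the characteristic polynomial is the product of (x - lambda_i), which multiplies out to x^8 - 24x^7 + 240x^6 - 1296x^5 + 4080x^4 - 7488x^3 + 7424x^2 - 3072x. The coefficient of x^7 equals -trace(L) = -24, matching the sum of degrees. There is one zero in the spectrum, matching the 1 component.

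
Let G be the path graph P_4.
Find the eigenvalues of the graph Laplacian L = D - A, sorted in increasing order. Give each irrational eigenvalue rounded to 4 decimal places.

The graph has 4 vertices and degree multiset [2, 2, 1, 1]; D is the diagonal matrix of degrees and L = D - A. Diagonalising L (or applying a numerical eigensolver to the 4x4 matrix) gives the spectrum above. The largest eigenvalue, 3.4142, is at most the vertex count 4.

[0, 0.5858, 2, 3.4142]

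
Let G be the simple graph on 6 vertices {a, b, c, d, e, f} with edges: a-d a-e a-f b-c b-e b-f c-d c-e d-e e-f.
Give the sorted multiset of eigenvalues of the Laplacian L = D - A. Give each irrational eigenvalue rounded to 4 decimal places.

[0, 2.3820, 2.3820, 4.6180, 4.6180, 6]

With the vertex order [a, b, c, d, e, f], the degrees are [3, 3, 3, 3, 5, 3], giving D = diag(3, 3, 3, 3, 5, 3) and L = D - A. L is symmetric positive semidefinite, so every eigenvalue is real and nonnegative. The largest eigenvalue, 6, is at most the vertex count 6. There is one zero in the spectrum, matching the 1 component.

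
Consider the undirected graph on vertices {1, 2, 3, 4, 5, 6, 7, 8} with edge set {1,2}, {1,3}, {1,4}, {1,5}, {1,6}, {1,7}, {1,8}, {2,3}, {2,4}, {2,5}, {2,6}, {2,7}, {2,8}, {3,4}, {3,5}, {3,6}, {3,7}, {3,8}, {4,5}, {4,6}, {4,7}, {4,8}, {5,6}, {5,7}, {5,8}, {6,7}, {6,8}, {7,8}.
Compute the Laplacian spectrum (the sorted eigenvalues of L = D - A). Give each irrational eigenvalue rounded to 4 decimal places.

Reading degrees in the order [1, 2, 3, 4, 5, 6, 7, 8] gives [7, 7, 7, 7, 7, 7, 7, 7]; set D = diag(7, 7, 7, 7, 7, 7, 7, 7) and form L = D - A. Since every row of L sums to 0, the all-ones vector is in the kernel and 0 is an eigenvalue. The single zero eigenvalue shows the graph is connected.

[0, 8, 8, 8, 8, 8, 8, 8]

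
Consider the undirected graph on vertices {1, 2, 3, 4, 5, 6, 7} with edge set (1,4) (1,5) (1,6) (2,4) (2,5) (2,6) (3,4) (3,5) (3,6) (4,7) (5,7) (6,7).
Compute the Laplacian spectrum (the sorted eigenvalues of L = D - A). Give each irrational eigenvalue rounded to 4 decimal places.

[0, 3, 3, 3, 4, 4, 7]

Each diagonal entry of L is the vertex degree and each off-diagonal entry is -1 where an edge is present, 0 otherwise; in the order [1, 2, 3, 4, 5, 6, 7] the diagonal is [3, 3, 3, 4, 4, 4, 3]. Diagonalising L (or applying a numerical eigensolver to the 7x7 matrix) gives the spectrum above. The eigenvalues sum to 24, which equals trace(L) = 2|E|. By the matrix-tree theorem the graph has (1/7) * product of the nonzero eigenvalues = 432 spanning trees.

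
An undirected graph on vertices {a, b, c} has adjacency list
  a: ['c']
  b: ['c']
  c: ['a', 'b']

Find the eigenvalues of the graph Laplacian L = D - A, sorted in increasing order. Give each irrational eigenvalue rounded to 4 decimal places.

Reading degrees in the order [a, b, c] gives [1, 1, 2]; set D = diag(1, 1, 2) and form L = D - A. Diagonalising L (or applying a numerical eigensolver to the 3x3 matrix) gives the spectrum above. The single zero eigenvalue shows the graph is connected. The eigenvalues sum to 4, which equals trace(L) = 2|E|. By the matrix-tree theorem the graph has (1/3) * product of the nonzero eigenvalues = 1 spanning tree.

[0, 1, 3]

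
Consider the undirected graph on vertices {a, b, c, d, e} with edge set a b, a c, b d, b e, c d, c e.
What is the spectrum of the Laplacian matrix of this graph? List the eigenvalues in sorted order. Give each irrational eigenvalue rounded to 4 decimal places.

With the vertex order [a, b, c, d, e], the degrees are [2, 3, 3, 2, 2], giving D = diag(2, 3, 3, 2, 2) and L = D - A. Diagonalising L (or applying a numerical eigensolver to the 5x5 matrix) gives the spectrum above. The largest eigenvalue, 5, is at most the vertex count 5.

[0, 2, 2, 3, 5]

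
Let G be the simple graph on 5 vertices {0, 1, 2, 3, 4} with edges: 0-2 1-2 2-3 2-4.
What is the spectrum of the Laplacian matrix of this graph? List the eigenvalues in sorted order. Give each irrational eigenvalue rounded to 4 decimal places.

Reading degrees in the order [0, 1, 2, 3, 4] gives [1, 1, 4, 1, 1]; set D = diag(1, 1, 4, 1, 1) and form L = D - A. L is symmetric positive semidefinite, so every eigenvalue is real and nonnegative. The eigenvalues sum to 8, which equals trace(L) = 2|E|.

[0, 1, 1, 1, 5]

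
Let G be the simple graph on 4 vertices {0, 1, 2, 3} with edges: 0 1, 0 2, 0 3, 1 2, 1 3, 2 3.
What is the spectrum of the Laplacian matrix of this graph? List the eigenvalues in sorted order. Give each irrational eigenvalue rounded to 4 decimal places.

Reading degrees in the order [0, 1, 2, 3] gives [3, 3, 3, 3]; set D = diag(3, 3, 3, 3) and form L = D - A. Diagonalising L (or applying a numerical eigensolver to the 4x4 matrix) gives the spectrum above. The single zero eigenvalue shows the graph is connected. The largest eigenvalue, 4, is at most the vertex count 4. There is one zero in the spectrum, matching the 1 component.

[0, 4, 4, 4]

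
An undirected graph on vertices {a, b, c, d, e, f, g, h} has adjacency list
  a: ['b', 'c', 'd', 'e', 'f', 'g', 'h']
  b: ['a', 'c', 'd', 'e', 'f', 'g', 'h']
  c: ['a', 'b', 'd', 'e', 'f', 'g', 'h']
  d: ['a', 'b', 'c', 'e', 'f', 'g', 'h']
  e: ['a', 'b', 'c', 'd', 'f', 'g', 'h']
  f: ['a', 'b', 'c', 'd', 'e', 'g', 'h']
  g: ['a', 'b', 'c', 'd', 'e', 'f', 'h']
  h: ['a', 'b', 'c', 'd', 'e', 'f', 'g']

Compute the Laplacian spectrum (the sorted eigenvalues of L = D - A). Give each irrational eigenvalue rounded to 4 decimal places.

[0, 8, 8, 8, 8, 8, 8, 8]

Each diagonal entry of L is the vertex degree and each off-diagonal entry is -1 where an edge is present, 0 otherwise; in the order [a, b, c, d, e, f, g, h] the diagonal is [7, 7, 7, 7, 7, 7, 7, 7]. Diagonalising L (or applying a numerical eigensolver to the 8x8 matrix) gives the spectrum above. The single zero eigenvalue shows the graph is connected. The largest eigenvalue, 8, is at most the vertex count 8. By the matrix-tree theorem the graph has (1/8) * product of the nonzero eigenvalues = 262144 spanning trees.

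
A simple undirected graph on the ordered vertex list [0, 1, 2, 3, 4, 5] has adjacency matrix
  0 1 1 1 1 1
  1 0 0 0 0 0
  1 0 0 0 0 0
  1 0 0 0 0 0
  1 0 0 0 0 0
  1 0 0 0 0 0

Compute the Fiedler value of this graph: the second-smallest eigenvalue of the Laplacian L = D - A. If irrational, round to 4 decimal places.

Reading degrees in the order [0, 1, 2, 3, 4, 5] gives [5, 1, 1, 1, 1, 1]; set D = diag(5, 1, 1, 1, 1, 1) and form L = D - A. The sorted Laplacian eigenvalues are [0, 1, 1, 1, 1, 6]; the algebraic connectivity is the second entry, 1. The largest eigenvalue, 6, is at most the vertex count 6.

1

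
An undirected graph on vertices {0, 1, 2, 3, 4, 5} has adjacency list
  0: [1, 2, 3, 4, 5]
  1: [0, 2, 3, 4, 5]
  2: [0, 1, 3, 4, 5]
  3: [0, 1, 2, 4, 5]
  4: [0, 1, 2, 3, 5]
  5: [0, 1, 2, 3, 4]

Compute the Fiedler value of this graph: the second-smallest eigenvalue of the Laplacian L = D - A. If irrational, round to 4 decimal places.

Each diagonal entry of L is the vertex degree and each off-diagonal entry is -1 where an edge is present, 0 otherwise; in the order [0, 1, 2, 3, 4, 5] the diagonal is [5, 5, 5, 5, 5, 5]. Computing the eigenvalues of L and sorting gives [0, 6, 6, 6, 6, 6]. The Fiedler value lambda_2 = 6 is strictly positive, so the graph is connected. By the matrix-tree theorem the graph has (1/6) * product of the nonzero eigenvalues = 1296 spanning trees. There is one zero in the spectrum, matching the 1 component.

6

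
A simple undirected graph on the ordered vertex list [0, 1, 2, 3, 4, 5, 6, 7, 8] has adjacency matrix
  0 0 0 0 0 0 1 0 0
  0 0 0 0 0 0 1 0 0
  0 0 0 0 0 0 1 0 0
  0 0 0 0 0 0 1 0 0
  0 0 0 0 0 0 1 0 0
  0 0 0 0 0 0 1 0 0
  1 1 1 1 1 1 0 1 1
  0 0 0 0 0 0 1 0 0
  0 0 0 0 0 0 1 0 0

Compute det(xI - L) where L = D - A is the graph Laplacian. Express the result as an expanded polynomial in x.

x^9 - 16x^8 + 84x^7 - 224x^6 + 350x^5 - 336x^4 + 196x^3 - 64x^2 + 9x

With the vertex order [0, 1, 2, 3, 4, 5, 6, 7, 8], the degrees are [1, 1, 1, 1, 1, 1, 8, 1, 1], giving D = diag(1, 1, 1, 1, 1, 1, 8, 1, 1) and L = D - A. Computing det(xI - L) by cofactor expansion (or equivalently via sum-over-permutations) gives x^9 - 16x^8 + 84x^7 - 224x^6 + 350x^5 - 336x^4 + 196x^3 - 64x^2 + 9x. The constant term is 0 because L is singular (the all-ones vector lies in its kernel). The largest eigenvalue, 9, is at most the vertex count 9.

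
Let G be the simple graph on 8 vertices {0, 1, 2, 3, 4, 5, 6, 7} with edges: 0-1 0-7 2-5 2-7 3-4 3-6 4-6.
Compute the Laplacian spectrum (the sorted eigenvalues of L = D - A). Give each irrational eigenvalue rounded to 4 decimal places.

[0, 0, 0.3820, 1.3820, 2.6180, 3, 3, 3.6180]

With the vertex order [0, 1, 2, 3, 4, 5, 6, 7], the degrees are [2, 1, 2, 2, 2, 1, 2, 2], giving D = diag(2, 1, 2, 2, 2, 1, 2, 2) and L = D - A. Since every row of L sums to 0, the all-ones vector is in the kernel and 0 is an eigenvalue. The 2 zero eigenvalues correspond to the 2 connected components. There are 2 zeros in the spectrum, matching the 2 components.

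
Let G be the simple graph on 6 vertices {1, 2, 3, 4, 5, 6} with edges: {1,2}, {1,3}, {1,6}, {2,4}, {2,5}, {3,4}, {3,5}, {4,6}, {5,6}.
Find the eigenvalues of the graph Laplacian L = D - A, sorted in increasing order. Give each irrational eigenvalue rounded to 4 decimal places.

[0, 3, 3, 3, 3, 6]

Each diagonal entry of L is the vertex degree and each off-diagonal entry is -1 where an edge is present, 0 otherwise; in the order [1, 2, 3, 4, 5, 6] the diagonal is [3, 3, 3, 3, 3, 3]. L is symmetric positive semidefinite, so every eigenvalue is real and nonnegative. There is one zero in the spectrum, matching the 1 component.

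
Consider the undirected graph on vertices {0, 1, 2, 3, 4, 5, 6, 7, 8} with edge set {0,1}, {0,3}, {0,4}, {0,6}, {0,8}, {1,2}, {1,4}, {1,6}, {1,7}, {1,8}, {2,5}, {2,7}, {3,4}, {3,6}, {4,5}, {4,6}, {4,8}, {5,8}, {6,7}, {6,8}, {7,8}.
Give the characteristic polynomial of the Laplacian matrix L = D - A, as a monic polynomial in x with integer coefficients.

With the vertex order [0, 1, 2, 3, 4, 5, 6, 7, 8], the degrees are [5, 6, 3, 3, 6, 3, 6, 4, 6], giving D = diag(5, 6, 3, 3, 6, 3, 6, 4, 6) and L = D - A. Computing det(xI - L) by cofactor expansion (or equivalently via sum-over-permutations) gives x^9 - 42x^8 + 755x^7 - 7568x^6 + 46136x^5 - 174604x^4 + 399213x^3 - 502180x^2 + 264843x. Since p(0) = det(-L) = 0, x divides p(x). There is one zero in the spectrum, matching the 1 component.

x^9 - 42x^8 + 755x^7 - 7568x^6 + 46136x^5 - 174604x^4 + 399213x^3 - 502180x^2 + 264843x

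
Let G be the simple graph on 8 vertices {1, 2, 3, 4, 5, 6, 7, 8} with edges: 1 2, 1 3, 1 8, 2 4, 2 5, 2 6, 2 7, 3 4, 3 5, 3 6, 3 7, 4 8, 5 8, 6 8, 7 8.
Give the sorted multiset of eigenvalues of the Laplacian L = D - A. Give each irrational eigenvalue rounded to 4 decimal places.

[0, 3, 3, 3, 3, 5, 5, 8]

Reading degrees in the order [1, 2, 3, 4, 5, 6, 7, 8] gives [3, 5, 5, 3, 3, 3, 3, 5]; set D = diag(3, 5, 5, 3, 3, 3, 3, 5) and form L = D - A. The multiplicity of 0 as a Laplacian eigenvalue equals the number of connected components. The single zero eigenvalue shows the graph is connected. There is one zero in the spectrum, matching the 1 component.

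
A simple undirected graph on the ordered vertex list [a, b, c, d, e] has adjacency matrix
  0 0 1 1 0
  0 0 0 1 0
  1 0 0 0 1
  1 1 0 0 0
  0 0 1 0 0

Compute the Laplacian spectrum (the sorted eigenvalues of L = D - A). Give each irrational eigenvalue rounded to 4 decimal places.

Reading degrees in the order [a, b, c, d, e] gives [2, 1, 2, 2, 1]; set D = diag(2, 1, 2, 2, 1) and form L = D - A. The multiplicity of 0 as a Laplacian eigenvalue equals the number of connected components. By the matrix-tree theorem the graph has (1/5) * product of the nonzero eigenvalues = 1 spanning tree.

[0, 0.3820, 1.3820, 2.6180, 3.6180]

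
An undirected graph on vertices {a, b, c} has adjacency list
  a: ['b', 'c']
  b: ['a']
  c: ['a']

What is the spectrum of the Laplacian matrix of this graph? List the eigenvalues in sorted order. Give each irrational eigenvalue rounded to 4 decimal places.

[0, 1, 3]

With the vertex order [a, b, c], the degrees are [2, 1, 1], giving D = diag(2, 1, 1) and L = D - A. L is symmetric positive semidefinite, so every eigenvalue is real and nonnegative.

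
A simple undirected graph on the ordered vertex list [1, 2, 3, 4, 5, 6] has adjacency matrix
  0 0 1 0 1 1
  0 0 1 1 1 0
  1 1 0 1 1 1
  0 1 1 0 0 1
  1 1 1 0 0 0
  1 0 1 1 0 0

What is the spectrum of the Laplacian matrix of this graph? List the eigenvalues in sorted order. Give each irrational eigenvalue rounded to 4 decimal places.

With the vertex order [1, 2, 3, 4, 5, 6], the degrees are [3, 3, 5, 3, 3, 3], giving D = diag(3, 3, 5, 3, 3, 3) and L = D - A. Diagonalising L (or applying a numerical eigensolver to the 6x6 matrix) gives the spectrum above. The single zero eigenvalue shows the graph is connected. The eigenvalues sum to 20, which equals trace(L) = 2|E|.

[0, 2.3820, 2.3820, 4.6180, 4.6180, 6]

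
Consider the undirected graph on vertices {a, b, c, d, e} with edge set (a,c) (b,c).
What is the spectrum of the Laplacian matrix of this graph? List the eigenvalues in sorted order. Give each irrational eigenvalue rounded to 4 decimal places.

[0, 0, 0, 1, 3]

Reading degrees in the order [a, b, c, d, e] gives [1, 1, 2, 0, 0]; set D = diag(1, 1, 2, 0, 0) and form L = D - A. Since every row of L sums to 0, the all-ones vector is in the kernel and 0 is an eigenvalue. The 3 zero eigenvalues correspond to the 3 connected components.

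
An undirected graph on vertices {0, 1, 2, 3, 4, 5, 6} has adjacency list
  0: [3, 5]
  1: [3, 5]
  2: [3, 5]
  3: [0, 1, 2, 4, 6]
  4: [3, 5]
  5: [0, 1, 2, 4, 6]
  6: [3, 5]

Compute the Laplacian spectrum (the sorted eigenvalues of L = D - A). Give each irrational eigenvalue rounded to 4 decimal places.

[0, 2, 2, 2, 2, 5, 7]

With the vertex order [0, 1, 2, 3, 4, 5, 6], the degrees are [2, 2, 2, 5, 2, 5, 2], giving D = diag(2, 2, 2, 5, 2, 5, 2) and L = D - A. Since every row of L sums to 0, the all-ones vector is in the kernel and 0 is an eigenvalue. The single zero eigenvalue shows the graph is connected. The largest eigenvalue, 7, is at most the vertex count 7.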